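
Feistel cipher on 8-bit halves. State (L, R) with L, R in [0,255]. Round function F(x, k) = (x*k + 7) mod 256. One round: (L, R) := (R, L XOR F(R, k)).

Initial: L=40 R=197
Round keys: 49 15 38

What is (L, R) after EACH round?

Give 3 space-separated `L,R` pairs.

Answer: 197,148 148,118 118,31

Derivation:
Round 1 (k=49): L=197 R=148
Round 2 (k=15): L=148 R=118
Round 3 (k=38): L=118 R=31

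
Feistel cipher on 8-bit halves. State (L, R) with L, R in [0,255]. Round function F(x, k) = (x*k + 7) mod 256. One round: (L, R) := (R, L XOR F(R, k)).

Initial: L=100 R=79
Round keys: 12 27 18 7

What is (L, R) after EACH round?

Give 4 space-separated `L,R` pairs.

Round 1 (k=12): L=79 R=223
Round 2 (k=27): L=223 R=195
Round 3 (k=18): L=195 R=98
Round 4 (k=7): L=98 R=118

Answer: 79,223 223,195 195,98 98,118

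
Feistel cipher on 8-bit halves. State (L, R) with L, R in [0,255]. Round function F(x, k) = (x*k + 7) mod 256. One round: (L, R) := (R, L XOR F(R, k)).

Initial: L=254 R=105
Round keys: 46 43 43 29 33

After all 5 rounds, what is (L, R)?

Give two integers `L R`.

Round 1 (k=46): L=105 R=27
Round 2 (k=43): L=27 R=249
Round 3 (k=43): L=249 R=193
Round 4 (k=29): L=193 R=29
Round 5 (k=33): L=29 R=5

Answer: 29 5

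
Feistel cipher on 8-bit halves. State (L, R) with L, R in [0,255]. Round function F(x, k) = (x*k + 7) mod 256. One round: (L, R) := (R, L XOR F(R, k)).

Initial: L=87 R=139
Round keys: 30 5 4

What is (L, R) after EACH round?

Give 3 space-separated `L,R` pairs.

Answer: 139,6 6,174 174,185

Derivation:
Round 1 (k=30): L=139 R=6
Round 2 (k=5): L=6 R=174
Round 3 (k=4): L=174 R=185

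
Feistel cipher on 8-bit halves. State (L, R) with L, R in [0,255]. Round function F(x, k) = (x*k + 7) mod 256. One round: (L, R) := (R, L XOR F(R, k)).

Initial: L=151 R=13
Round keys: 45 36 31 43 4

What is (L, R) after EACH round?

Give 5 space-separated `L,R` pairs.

Answer: 13,199 199,14 14,126 126,63 63,125

Derivation:
Round 1 (k=45): L=13 R=199
Round 2 (k=36): L=199 R=14
Round 3 (k=31): L=14 R=126
Round 4 (k=43): L=126 R=63
Round 5 (k=4): L=63 R=125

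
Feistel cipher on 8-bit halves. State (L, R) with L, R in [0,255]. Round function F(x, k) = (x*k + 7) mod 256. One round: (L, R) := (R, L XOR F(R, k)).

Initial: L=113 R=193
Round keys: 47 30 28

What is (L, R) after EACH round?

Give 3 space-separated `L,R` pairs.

Round 1 (k=47): L=193 R=7
Round 2 (k=30): L=7 R=24
Round 3 (k=28): L=24 R=160

Answer: 193,7 7,24 24,160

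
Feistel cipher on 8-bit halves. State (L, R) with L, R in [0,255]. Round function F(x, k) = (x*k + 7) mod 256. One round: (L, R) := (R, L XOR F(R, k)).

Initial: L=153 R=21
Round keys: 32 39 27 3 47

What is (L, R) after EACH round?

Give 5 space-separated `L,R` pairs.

Answer: 21,62 62,108 108,85 85,106 106,40

Derivation:
Round 1 (k=32): L=21 R=62
Round 2 (k=39): L=62 R=108
Round 3 (k=27): L=108 R=85
Round 4 (k=3): L=85 R=106
Round 5 (k=47): L=106 R=40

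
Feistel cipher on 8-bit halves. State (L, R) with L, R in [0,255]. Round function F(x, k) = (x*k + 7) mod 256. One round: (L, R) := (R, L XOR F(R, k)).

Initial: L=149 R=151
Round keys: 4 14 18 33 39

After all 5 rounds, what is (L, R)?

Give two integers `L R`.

Answer: 124 130

Derivation:
Round 1 (k=4): L=151 R=246
Round 2 (k=14): L=246 R=236
Round 3 (k=18): L=236 R=105
Round 4 (k=33): L=105 R=124
Round 5 (k=39): L=124 R=130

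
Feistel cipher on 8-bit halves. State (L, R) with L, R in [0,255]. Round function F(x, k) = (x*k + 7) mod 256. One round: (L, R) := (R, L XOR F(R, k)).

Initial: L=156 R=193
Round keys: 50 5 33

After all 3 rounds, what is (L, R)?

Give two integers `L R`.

Round 1 (k=50): L=193 R=37
Round 2 (k=5): L=37 R=1
Round 3 (k=33): L=1 R=13

Answer: 1 13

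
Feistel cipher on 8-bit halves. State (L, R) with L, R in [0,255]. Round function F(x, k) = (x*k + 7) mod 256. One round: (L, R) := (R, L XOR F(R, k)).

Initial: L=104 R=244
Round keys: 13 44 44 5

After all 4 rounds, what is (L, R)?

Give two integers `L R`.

Round 1 (k=13): L=244 R=3
Round 2 (k=44): L=3 R=127
Round 3 (k=44): L=127 R=216
Round 4 (k=5): L=216 R=64

Answer: 216 64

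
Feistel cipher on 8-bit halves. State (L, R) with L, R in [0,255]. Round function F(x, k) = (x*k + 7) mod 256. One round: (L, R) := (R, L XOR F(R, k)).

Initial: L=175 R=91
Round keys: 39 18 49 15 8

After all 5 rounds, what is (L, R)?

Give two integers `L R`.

Answer: 231 73

Derivation:
Round 1 (k=39): L=91 R=75
Round 2 (k=18): L=75 R=22
Round 3 (k=49): L=22 R=118
Round 4 (k=15): L=118 R=231
Round 5 (k=8): L=231 R=73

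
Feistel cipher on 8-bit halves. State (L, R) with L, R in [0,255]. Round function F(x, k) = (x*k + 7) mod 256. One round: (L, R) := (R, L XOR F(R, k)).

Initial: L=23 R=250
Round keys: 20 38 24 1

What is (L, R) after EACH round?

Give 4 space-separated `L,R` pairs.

Round 1 (k=20): L=250 R=152
Round 2 (k=38): L=152 R=109
Round 3 (k=24): L=109 R=167
Round 4 (k=1): L=167 R=195

Answer: 250,152 152,109 109,167 167,195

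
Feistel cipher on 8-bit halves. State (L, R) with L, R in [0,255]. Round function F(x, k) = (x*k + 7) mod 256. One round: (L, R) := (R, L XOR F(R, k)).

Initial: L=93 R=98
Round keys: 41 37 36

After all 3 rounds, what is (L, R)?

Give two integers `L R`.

Round 1 (k=41): L=98 R=228
Round 2 (k=37): L=228 R=153
Round 3 (k=36): L=153 R=111

Answer: 153 111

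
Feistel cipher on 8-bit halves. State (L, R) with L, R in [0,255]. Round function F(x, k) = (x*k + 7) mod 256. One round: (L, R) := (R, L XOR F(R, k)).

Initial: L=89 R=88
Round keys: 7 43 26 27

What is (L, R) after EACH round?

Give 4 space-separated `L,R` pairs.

Round 1 (k=7): L=88 R=54
Round 2 (k=43): L=54 R=65
Round 3 (k=26): L=65 R=151
Round 4 (k=27): L=151 R=181

Answer: 88,54 54,65 65,151 151,181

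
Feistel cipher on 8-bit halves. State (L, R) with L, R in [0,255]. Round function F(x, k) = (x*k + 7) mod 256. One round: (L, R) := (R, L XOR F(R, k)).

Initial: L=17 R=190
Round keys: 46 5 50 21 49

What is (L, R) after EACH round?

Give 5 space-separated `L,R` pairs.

Round 1 (k=46): L=190 R=58
Round 2 (k=5): L=58 R=151
Round 3 (k=50): L=151 R=191
Round 4 (k=21): L=191 R=37
Round 5 (k=49): L=37 R=163

Answer: 190,58 58,151 151,191 191,37 37,163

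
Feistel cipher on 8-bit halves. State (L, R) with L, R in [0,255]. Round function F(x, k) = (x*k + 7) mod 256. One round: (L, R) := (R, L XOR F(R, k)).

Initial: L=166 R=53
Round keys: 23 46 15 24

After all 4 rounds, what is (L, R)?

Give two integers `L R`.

Round 1 (k=23): L=53 R=108
Round 2 (k=46): L=108 R=90
Round 3 (k=15): L=90 R=33
Round 4 (k=24): L=33 R=69

Answer: 33 69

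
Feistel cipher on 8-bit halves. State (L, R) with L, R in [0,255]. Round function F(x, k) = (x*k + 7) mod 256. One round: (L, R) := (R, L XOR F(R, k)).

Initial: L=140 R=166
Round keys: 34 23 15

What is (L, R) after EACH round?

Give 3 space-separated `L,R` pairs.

Answer: 166,159 159,246 246,238

Derivation:
Round 1 (k=34): L=166 R=159
Round 2 (k=23): L=159 R=246
Round 3 (k=15): L=246 R=238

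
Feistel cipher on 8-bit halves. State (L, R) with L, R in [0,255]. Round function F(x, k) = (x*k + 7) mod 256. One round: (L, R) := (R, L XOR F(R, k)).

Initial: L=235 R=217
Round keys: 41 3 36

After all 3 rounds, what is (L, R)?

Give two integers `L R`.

Round 1 (k=41): L=217 R=35
Round 2 (k=3): L=35 R=169
Round 3 (k=36): L=169 R=232

Answer: 169 232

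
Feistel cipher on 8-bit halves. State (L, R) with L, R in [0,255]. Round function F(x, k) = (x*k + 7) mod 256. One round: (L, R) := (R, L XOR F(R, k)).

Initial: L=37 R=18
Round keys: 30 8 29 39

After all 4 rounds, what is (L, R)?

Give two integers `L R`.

Answer: 62 92

Derivation:
Round 1 (k=30): L=18 R=6
Round 2 (k=8): L=6 R=37
Round 3 (k=29): L=37 R=62
Round 4 (k=39): L=62 R=92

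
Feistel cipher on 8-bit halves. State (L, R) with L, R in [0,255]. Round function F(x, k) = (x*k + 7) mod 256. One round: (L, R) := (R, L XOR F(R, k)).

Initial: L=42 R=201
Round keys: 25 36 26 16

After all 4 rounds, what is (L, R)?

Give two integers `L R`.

Answer: 33 145

Derivation:
Round 1 (k=25): L=201 R=130
Round 2 (k=36): L=130 R=134
Round 3 (k=26): L=134 R=33
Round 4 (k=16): L=33 R=145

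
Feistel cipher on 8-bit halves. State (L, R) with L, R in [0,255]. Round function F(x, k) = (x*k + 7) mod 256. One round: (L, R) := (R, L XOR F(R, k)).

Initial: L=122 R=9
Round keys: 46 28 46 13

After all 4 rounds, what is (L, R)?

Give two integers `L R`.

Round 1 (k=46): L=9 R=223
Round 2 (k=28): L=223 R=98
Round 3 (k=46): L=98 R=124
Round 4 (k=13): L=124 R=49

Answer: 124 49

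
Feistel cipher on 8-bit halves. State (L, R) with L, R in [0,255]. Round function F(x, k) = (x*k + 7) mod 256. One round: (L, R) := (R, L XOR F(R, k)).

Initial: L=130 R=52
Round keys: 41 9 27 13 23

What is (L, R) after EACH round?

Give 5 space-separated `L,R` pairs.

Answer: 52,217 217,156 156,162 162,221 221,64

Derivation:
Round 1 (k=41): L=52 R=217
Round 2 (k=9): L=217 R=156
Round 3 (k=27): L=156 R=162
Round 4 (k=13): L=162 R=221
Round 5 (k=23): L=221 R=64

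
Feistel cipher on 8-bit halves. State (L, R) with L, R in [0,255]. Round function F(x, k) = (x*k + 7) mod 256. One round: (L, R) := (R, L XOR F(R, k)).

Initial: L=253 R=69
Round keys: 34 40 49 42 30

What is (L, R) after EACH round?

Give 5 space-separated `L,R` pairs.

Round 1 (k=34): L=69 R=204
Round 2 (k=40): L=204 R=162
Round 3 (k=49): L=162 R=197
Round 4 (k=42): L=197 R=251
Round 5 (k=30): L=251 R=180

Answer: 69,204 204,162 162,197 197,251 251,180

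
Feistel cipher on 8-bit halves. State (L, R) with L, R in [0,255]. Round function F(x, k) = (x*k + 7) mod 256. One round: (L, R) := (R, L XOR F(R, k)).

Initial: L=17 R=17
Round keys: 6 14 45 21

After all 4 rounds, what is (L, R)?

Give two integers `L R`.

Round 1 (k=6): L=17 R=124
Round 2 (k=14): L=124 R=222
Round 3 (k=45): L=222 R=113
Round 4 (k=21): L=113 R=146

Answer: 113 146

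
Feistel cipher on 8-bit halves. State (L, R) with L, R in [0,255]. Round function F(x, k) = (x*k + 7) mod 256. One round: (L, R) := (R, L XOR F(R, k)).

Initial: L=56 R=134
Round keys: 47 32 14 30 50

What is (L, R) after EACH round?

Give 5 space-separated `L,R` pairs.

Answer: 134,153 153,161 161,76 76,78 78,15

Derivation:
Round 1 (k=47): L=134 R=153
Round 2 (k=32): L=153 R=161
Round 3 (k=14): L=161 R=76
Round 4 (k=30): L=76 R=78
Round 5 (k=50): L=78 R=15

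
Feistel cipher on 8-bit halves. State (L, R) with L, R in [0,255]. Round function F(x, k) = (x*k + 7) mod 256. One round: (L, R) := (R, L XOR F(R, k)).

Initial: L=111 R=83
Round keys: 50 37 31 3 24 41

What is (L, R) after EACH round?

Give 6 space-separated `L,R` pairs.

Round 1 (k=50): L=83 R=82
Round 2 (k=37): L=82 R=178
Round 3 (k=31): L=178 R=199
Round 4 (k=3): L=199 R=238
Round 5 (k=24): L=238 R=144
Round 6 (k=41): L=144 R=249

Answer: 83,82 82,178 178,199 199,238 238,144 144,249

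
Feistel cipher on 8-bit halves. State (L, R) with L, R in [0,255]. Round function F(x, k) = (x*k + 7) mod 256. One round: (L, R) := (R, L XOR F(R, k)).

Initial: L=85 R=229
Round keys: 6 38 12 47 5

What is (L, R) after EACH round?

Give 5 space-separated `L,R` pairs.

Answer: 229,48 48,194 194,47 47,106 106,54

Derivation:
Round 1 (k=6): L=229 R=48
Round 2 (k=38): L=48 R=194
Round 3 (k=12): L=194 R=47
Round 4 (k=47): L=47 R=106
Round 5 (k=5): L=106 R=54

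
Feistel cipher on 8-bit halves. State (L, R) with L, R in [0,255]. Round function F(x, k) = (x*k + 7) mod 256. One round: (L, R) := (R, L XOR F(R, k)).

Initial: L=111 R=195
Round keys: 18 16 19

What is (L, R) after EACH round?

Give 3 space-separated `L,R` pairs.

Round 1 (k=18): L=195 R=210
Round 2 (k=16): L=210 R=228
Round 3 (k=19): L=228 R=33

Answer: 195,210 210,228 228,33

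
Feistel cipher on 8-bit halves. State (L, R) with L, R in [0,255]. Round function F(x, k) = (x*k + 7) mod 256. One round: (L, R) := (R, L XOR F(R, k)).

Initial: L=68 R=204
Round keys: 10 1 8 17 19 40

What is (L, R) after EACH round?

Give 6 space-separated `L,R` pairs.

Round 1 (k=10): L=204 R=187
Round 2 (k=1): L=187 R=14
Round 3 (k=8): L=14 R=204
Round 4 (k=17): L=204 R=157
Round 5 (k=19): L=157 R=98
Round 6 (k=40): L=98 R=202

Answer: 204,187 187,14 14,204 204,157 157,98 98,202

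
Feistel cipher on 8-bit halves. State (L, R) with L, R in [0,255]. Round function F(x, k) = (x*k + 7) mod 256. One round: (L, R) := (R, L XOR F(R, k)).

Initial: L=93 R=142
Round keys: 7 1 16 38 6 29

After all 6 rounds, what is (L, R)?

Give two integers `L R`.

Round 1 (k=7): L=142 R=180
Round 2 (k=1): L=180 R=53
Round 3 (k=16): L=53 R=227
Round 4 (k=38): L=227 R=140
Round 5 (k=6): L=140 R=172
Round 6 (k=29): L=172 R=15

Answer: 172 15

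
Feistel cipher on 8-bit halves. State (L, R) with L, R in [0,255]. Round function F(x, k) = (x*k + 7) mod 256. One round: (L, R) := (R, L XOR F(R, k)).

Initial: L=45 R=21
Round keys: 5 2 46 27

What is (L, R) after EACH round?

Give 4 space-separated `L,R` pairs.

Answer: 21,93 93,212 212,66 66,41

Derivation:
Round 1 (k=5): L=21 R=93
Round 2 (k=2): L=93 R=212
Round 3 (k=46): L=212 R=66
Round 4 (k=27): L=66 R=41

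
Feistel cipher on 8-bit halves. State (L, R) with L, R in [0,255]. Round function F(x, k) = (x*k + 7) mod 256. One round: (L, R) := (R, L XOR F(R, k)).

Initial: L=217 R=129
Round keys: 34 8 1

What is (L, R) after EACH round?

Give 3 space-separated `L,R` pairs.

Answer: 129,240 240,6 6,253

Derivation:
Round 1 (k=34): L=129 R=240
Round 2 (k=8): L=240 R=6
Round 3 (k=1): L=6 R=253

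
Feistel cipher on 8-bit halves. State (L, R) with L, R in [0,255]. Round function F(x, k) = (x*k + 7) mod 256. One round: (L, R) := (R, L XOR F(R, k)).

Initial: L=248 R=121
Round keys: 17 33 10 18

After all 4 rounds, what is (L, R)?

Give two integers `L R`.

Round 1 (k=17): L=121 R=232
Round 2 (k=33): L=232 R=150
Round 3 (k=10): L=150 R=11
Round 4 (k=18): L=11 R=91

Answer: 11 91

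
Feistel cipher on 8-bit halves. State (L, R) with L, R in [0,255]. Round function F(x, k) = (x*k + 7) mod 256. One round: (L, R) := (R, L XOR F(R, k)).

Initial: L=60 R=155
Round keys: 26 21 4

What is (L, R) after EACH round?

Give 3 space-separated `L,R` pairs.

Round 1 (k=26): L=155 R=249
Round 2 (k=21): L=249 R=239
Round 3 (k=4): L=239 R=58

Answer: 155,249 249,239 239,58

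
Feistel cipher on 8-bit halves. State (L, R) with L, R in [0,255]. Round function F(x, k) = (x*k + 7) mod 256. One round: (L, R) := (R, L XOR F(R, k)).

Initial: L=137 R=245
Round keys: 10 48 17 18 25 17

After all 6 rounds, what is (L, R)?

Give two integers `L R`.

Round 1 (k=10): L=245 R=16
Round 2 (k=48): L=16 R=242
Round 3 (k=17): L=242 R=9
Round 4 (k=18): L=9 R=91
Round 5 (k=25): L=91 R=227
Round 6 (k=17): L=227 R=65

Answer: 227 65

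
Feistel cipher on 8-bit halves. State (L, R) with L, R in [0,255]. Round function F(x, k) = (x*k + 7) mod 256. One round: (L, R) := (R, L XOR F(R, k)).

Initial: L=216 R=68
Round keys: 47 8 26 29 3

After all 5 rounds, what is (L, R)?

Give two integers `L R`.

Round 1 (k=47): L=68 R=91
Round 2 (k=8): L=91 R=155
Round 3 (k=26): L=155 R=158
Round 4 (k=29): L=158 R=118
Round 5 (k=3): L=118 R=247

Answer: 118 247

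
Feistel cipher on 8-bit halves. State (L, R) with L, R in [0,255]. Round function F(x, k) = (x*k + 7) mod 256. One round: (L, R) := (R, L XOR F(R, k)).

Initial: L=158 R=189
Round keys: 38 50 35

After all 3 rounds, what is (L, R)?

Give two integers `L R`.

Round 1 (k=38): L=189 R=139
Round 2 (k=50): L=139 R=144
Round 3 (k=35): L=144 R=60

Answer: 144 60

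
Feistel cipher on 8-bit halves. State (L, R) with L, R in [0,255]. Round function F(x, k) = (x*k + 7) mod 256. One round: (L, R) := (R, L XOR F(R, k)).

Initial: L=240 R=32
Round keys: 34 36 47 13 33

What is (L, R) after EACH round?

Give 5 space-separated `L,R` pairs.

Answer: 32,183 183,227 227,3 3,205 205,119

Derivation:
Round 1 (k=34): L=32 R=183
Round 2 (k=36): L=183 R=227
Round 3 (k=47): L=227 R=3
Round 4 (k=13): L=3 R=205
Round 5 (k=33): L=205 R=119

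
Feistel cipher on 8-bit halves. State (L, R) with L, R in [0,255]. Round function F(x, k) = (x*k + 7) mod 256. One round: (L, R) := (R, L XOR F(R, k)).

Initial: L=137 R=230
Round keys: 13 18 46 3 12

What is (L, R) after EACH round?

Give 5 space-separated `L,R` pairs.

Round 1 (k=13): L=230 R=60
Round 2 (k=18): L=60 R=217
Round 3 (k=46): L=217 R=57
Round 4 (k=3): L=57 R=107
Round 5 (k=12): L=107 R=50

Answer: 230,60 60,217 217,57 57,107 107,50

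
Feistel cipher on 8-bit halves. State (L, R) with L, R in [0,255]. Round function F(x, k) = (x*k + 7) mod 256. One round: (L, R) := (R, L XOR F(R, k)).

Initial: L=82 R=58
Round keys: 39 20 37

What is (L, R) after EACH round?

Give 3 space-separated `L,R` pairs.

Answer: 58,143 143,9 9,219

Derivation:
Round 1 (k=39): L=58 R=143
Round 2 (k=20): L=143 R=9
Round 3 (k=37): L=9 R=219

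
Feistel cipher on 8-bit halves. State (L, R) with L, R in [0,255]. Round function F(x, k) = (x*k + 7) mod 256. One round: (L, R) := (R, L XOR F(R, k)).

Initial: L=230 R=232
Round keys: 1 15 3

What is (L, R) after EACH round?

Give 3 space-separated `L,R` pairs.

Answer: 232,9 9,102 102,48

Derivation:
Round 1 (k=1): L=232 R=9
Round 2 (k=15): L=9 R=102
Round 3 (k=3): L=102 R=48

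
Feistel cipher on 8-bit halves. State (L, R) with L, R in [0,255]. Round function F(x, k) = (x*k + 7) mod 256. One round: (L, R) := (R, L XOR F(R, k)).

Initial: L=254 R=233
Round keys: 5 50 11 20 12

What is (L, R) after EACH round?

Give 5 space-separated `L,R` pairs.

Round 1 (k=5): L=233 R=106
Round 2 (k=50): L=106 R=82
Round 3 (k=11): L=82 R=231
Round 4 (k=20): L=231 R=65
Round 5 (k=12): L=65 R=244

Answer: 233,106 106,82 82,231 231,65 65,244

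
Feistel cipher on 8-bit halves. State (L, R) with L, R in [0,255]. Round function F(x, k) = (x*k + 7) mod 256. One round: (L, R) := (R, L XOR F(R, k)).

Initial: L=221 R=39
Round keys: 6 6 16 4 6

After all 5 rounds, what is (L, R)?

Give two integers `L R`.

Round 1 (k=6): L=39 R=44
Round 2 (k=6): L=44 R=40
Round 3 (k=16): L=40 R=171
Round 4 (k=4): L=171 R=155
Round 5 (k=6): L=155 R=2

Answer: 155 2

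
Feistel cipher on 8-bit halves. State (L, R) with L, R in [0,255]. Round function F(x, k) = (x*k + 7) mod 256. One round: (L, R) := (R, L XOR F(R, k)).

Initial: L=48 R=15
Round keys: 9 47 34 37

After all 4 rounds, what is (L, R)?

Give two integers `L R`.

Answer: 45 110

Derivation:
Round 1 (k=9): L=15 R=190
Round 2 (k=47): L=190 R=230
Round 3 (k=34): L=230 R=45
Round 4 (k=37): L=45 R=110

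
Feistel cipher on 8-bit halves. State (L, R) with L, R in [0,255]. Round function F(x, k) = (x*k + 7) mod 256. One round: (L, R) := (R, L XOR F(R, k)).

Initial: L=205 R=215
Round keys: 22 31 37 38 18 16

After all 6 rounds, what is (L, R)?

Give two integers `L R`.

Round 1 (k=22): L=215 R=76
Round 2 (k=31): L=76 R=236
Round 3 (k=37): L=236 R=111
Round 4 (k=38): L=111 R=109
Round 5 (k=18): L=109 R=222
Round 6 (k=16): L=222 R=138

Answer: 222 138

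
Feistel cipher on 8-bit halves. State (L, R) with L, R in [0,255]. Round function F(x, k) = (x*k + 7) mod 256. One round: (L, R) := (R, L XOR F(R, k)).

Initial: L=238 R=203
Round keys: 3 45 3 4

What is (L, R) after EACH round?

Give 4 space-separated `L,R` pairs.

Answer: 203,134 134,94 94,167 167,253

Derivation:
Round 1 (k=3): L=203 R=134
Round 2 (k=45): L=134 R=94
Round 3 (k=3): L=94 R=167
Round 4 (k=4): L=167 R=253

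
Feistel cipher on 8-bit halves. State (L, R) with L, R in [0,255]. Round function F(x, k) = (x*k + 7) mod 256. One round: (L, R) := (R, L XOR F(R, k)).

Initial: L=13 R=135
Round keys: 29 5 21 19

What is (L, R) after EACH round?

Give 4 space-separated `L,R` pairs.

Round 1 (k=29): L=135 R=95
Round 2 (k=5): L=95 R=101
Round 3 (k=21): L=101 R=15
Round 4 (k=19): L=15 R=65

Answer: 135,95 95,101 101,15 15,65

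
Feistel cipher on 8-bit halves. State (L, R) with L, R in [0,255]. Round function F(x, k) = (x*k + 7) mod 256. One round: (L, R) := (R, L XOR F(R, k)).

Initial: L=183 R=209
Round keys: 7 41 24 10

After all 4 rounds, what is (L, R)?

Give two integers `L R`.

Answer: 214 202

Derivation:
Round 1 (k=7): L=209 R=9
Round 2 (k=41): L=9 R=169
Round 3 (k=24): L=169 R=214
Round 4 (k=10): L=214 R=202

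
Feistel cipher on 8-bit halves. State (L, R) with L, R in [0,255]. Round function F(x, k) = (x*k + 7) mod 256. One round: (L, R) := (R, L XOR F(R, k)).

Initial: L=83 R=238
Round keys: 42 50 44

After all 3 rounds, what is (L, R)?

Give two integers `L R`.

Round 1 (k=42): L=238 R=64
Round 2 (k=50): L=64 R=105
Round 3 (k=44): L=105 R=83

Answer: 105 83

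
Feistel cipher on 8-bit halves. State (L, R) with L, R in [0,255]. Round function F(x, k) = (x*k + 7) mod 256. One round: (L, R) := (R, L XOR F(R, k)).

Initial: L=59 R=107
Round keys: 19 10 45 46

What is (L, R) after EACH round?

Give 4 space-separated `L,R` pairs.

Answer: 107,195 195,206 206,254 254,101

Derivation:
Round 1 (k=19): L=107 R=195
Round 2 (k=10): L=195 R=206
Round 3 (k=45): L=206 R=254
Round 4 (k=46): L=254 R=101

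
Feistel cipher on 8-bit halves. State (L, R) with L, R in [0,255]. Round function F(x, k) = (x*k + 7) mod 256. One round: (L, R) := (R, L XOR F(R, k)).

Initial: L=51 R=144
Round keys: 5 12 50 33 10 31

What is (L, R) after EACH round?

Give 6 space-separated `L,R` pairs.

Answer: 144,228 228,39 39,65 65,79 79,92 92,100

Derivation:
Round 1 (k=5): L=144 R=228
Round 2 (k=12): L=228 R=39
Round 3 (k=50): L=39 R=65
Round 4 (k=33): L=65 R=79
Round 5 (k=10): L=79 R=92
Round 6 (k=31): L=92 R=100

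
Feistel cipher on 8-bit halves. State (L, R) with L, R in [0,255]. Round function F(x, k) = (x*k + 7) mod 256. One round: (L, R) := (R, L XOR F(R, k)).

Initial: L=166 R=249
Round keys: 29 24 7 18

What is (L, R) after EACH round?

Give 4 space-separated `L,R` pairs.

Answer: 249,154 154,142 142,115 115,147

Derivation:
Round 1 (k=29): L=249 R=154
Round 2 (k=24): L=154 R=142
Round 3 (k=7): L=142 R=115
Round 4 (k=18): L=115 R=147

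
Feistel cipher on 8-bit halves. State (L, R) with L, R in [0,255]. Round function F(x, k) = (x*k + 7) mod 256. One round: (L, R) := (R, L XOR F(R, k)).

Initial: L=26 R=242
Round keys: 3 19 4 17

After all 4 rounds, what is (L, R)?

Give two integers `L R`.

Round 1 (k=3): L=242 R=199
Round 2 (k=19): L=199 R=62
Round 3 (k=4): L=62 R=56
Round 4 (k=17): L=56 R=129

Answer: 56 129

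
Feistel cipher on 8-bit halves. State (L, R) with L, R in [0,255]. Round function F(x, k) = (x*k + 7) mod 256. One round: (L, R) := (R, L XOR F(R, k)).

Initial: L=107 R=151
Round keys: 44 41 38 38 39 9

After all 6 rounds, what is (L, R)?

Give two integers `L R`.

Answer: 41 137

Derivation:
Round 1 (k=44): L=151 R=144
Round 2 (k=41): L=144 R=128
Round 3 (k=38): L=128 R=151
Round 4 (k=38): L=151 R=241
Round 5 (k=39): L=241 R=41
Round 6 (k=9): L=41 R=137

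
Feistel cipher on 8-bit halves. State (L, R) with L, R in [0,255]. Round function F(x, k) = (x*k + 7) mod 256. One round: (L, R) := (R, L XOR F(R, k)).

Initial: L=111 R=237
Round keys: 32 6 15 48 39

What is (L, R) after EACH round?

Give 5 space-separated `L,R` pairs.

Answer: 237,200 200,90 90,133 133,173 173,231

Derivation:
Round 1 (k=32): L=237 R=200
Round 2 (k=6): L=200 R=90
Round 3 (k=15): L=90 R=133
Round 4 (k=48): L=133 R=173
Round 5 (k=39): L=173 R=231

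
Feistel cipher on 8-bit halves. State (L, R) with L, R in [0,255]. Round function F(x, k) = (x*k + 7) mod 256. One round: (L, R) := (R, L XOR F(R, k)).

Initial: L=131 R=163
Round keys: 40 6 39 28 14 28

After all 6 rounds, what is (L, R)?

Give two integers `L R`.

Round 1 (k=40): L=163 R=252
Round 2 (k=6): L=252 R=76
Round 3 (k=39): L=76 R=103
Round 4 (k=28): L=103 R=7
Round 5 (k=14): L=7 R=14
Round 6 (k=28): L=14 R=136

Answer: 14 136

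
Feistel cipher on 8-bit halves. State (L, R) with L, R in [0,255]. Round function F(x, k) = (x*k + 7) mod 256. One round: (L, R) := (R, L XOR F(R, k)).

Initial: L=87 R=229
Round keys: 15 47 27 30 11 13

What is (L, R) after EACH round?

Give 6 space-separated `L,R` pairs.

Answer: 229,37 37,55 55,241 241,114 114,28 28,1

Derivation:
Round 1 (k=15): L=229 R=37
Round 2 (k=47): L=37 R=55
Round 3 (k=27): L=55 R=241
Round 4 (k=30): L=241 R=114
Round 5 (k=11): L=114 R=28
Round 6 (k=13): L=28 R=1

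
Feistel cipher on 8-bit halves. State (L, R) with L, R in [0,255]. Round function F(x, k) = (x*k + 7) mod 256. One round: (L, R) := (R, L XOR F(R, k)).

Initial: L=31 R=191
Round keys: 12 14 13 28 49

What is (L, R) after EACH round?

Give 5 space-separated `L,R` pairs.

Answer: 191,228 228,192 192,35 35,27 27,17

Derivation:
Round 1 (k=12): L=191 R=228
Round 2 (k=14): L=228 R=192
Round 3 (k=13): L=192 R=35
Round 4 (k=28): L=35 R=27
Round 5 (k=49): L=27 R=17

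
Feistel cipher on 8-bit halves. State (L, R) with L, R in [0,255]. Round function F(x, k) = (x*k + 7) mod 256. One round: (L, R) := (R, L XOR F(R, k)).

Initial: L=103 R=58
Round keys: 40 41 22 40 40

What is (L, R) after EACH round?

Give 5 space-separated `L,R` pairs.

Round 1 (k=40): L=58 R=112
Round 2 (k=41): L=112 R=205
Round 3 (k=22): L=205 R=213
Round 4 (k=40): L=213 R=130
Round 5 (k=40): L=130 R=130

Answer: 58,112 112,205 205,213 213,130 130,130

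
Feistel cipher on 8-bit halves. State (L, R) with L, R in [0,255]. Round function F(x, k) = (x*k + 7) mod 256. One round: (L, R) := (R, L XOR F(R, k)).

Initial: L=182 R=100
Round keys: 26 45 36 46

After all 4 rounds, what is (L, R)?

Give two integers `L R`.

Answer: 190 163

Derivation:
Round 1 (k=26): L=100 R=153
Round 2 (k=45): L=153 R=136
Round 3 (k=36): L=136 R=190
Round 4 (k=46): L=190 R=163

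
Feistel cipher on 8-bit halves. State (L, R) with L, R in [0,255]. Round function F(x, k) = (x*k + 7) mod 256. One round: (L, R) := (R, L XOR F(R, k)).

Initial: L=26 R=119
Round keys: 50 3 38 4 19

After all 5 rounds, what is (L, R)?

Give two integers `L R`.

Round 1 (k=50): L=119 R=95
Round 2 (k=3): L=95 R=83
Round 3 (k=38): L=83 R=6
Round 4 (k=4): L=6 R=76
Round 5 (k=19): L=76 R=173

Answer: 76 173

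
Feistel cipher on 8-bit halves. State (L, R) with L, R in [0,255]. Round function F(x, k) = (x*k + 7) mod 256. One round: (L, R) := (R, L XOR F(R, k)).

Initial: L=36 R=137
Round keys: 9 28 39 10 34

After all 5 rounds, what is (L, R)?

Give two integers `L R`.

Round 1 (k=9): L=137 R=252
Round 2 (k=28): L=252 R=30
Round 3 (k=39): L=30 R=101
Round 4 (k=10): L=101 R=231
Round 5 (k=34): L=231 R=208

Answer: 231 208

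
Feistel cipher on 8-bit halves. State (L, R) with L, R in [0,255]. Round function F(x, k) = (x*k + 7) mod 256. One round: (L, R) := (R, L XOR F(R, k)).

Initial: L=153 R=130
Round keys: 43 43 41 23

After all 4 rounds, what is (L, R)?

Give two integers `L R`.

Answer: 228 114

Derivation:
Round 1 (k=43): L=130 R=68
Round 2 (k=43): L=68 R=241
Round 3 (k=41): L=241 R=228
Round 4 (k=23): L=228 R=114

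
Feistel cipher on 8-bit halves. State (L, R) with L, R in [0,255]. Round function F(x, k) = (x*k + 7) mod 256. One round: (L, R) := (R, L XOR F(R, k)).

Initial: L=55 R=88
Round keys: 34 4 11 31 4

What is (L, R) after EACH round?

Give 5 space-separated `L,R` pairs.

Answer: 88,128 128,95 95,156 156,180 180,75

Derivation:
Round 1 (k=34): L=88 R=128
Round 2 (k=4): L=128 R=95
Round 3 (k=11): L=95 R=156
Round 4 (k=31): L=156 R=180
Round 5 (k=4): L=180 R=75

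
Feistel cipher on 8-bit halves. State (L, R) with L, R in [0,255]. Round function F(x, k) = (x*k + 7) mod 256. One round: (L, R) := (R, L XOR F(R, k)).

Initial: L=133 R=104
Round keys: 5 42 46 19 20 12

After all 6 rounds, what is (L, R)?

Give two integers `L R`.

Round 1 (k=5): L=104 R=138
Round 2 (k=42): L=138 R=195
Round 3 (k=46): L=195 R=155
Round 4 (k=19): L=155 R=75
Round 5 (k=20): L=75 R=120
Round 6 (k=12): L=120 R=236

Answer: 120 236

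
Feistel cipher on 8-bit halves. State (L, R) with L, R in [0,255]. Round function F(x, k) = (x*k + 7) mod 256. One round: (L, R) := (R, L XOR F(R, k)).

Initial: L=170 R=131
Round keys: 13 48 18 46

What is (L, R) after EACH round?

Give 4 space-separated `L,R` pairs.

Answer: 131,4 4,68 68,203 203,197

Derivation:
Round 1 (k=13): L=131 R=4
Round 2 (k=48): L=4 R=68
Round 3 (k=18): L=68 R=203
Round 4 (k=46): L=203 R=197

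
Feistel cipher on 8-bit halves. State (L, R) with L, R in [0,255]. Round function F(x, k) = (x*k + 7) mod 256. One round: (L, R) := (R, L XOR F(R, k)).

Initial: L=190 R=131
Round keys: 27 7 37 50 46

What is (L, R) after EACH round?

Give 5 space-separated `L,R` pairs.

Answer: 131,102 102,82 82,135 135,55 55,110

Derivation:
Round 1 (k=27): L=131 R=102
Round 2 (k=7): L=102 R=82
Round 3 (k=37): L=82 R=135
Round 4 (k=50): L=135 R=55
Round 5 (k=46): L=55 R=110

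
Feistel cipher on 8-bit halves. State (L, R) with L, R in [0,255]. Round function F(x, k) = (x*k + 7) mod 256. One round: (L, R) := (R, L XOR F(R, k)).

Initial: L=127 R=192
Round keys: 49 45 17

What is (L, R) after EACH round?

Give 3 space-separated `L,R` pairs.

Answer: 192,184 184,159 159,46

Derivation:
Round 1 (k=49): L=192 R=184
Round 2 (k=45): L=184 R=159
Round 3 (k=17): L=159 R=46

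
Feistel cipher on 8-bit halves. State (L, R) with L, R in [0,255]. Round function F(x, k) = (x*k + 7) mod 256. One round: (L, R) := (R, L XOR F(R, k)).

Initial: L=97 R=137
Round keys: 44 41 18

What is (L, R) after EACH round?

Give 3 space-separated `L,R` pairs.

Round 1 (k=44): L=137 R=242
Round 2 (k=41): L=242 R=64
Round 3 (k=18): L=64 R=117

Answer: 137,242 242,64 64,117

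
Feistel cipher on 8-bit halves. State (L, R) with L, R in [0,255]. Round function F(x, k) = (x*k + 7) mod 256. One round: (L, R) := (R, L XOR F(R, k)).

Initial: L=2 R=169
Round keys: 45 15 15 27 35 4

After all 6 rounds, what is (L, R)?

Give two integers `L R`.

Round 1 (k=45): L=169 R=190
Round 2 (k=15): L=190 R=128
Round 3 (k=15): L=128 R=57
Round 4 (k=27): L=57 R=138
Round 5 (k=35): L=138 R=220
Round 6 (k=4): L=220 R=253

Answer: 220 253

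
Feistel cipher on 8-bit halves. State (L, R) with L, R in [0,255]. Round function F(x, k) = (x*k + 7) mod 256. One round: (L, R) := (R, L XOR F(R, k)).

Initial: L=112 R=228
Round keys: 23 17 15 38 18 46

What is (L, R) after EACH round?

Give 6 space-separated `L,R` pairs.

Answer: 228,243 243,206 206,234 234,13 13,27 27,236

Derivation:
Round 1 (k=23): L=228 R=243
Round 2 (k=17): L=243 R=206
Round 3 (k=15): L=206 R=234
Round 4 (k=38): L=234 R=13
Round 5 (k=18): L=13 R=27
Round 6 (k=46): L=27 R=236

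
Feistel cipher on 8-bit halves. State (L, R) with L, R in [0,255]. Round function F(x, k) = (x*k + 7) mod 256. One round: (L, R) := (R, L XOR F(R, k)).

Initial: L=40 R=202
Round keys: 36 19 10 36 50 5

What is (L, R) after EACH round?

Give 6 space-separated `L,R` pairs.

Answer: 202,71 71,134 134,4 4,17 17,93 93,201

Derivation:
Round 1 (k=36): L=202 R=71
Round 2 (k=19): L=71 R=134
Round 3 (k=10): L=134 R=4
Round 4 (k=36): L=4 R=17
Round 5 (k=50): L=17 R=93
Round 6 (k=5): L=93 R=201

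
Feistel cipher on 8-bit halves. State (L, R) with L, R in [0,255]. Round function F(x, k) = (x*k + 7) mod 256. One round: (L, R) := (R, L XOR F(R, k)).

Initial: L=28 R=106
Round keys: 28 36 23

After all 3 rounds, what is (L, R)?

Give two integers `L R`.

Answer: 25 197

Derivation:
Round 1 (k=28): L=106 R=131
Round 2 (k=36): L=131 R=25
Round 3 (k=23): L=25 R=197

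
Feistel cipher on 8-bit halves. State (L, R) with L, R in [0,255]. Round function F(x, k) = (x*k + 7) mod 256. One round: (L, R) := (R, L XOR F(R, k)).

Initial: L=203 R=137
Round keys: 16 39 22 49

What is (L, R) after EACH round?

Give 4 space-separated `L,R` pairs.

Answer: 137,92 92,130 130,111 111,196

Derivation:
Round 1 (k=16): L=137 R=92
Round 2 (k=39): L=92 R=130
Round 3 (k=22): L=130 R=111
Round 4 (k=49): L=111 R=196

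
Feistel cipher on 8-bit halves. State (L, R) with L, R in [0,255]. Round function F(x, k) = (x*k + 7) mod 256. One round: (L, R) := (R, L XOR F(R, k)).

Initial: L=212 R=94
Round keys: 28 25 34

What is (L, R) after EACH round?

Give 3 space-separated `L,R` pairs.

Round 1 (k=28): L=94 R=155
Round 2 (k=25): L=155 R=116
Round 3 (k=34): L=116 R=244

Answer: 94,155 155,116 116,244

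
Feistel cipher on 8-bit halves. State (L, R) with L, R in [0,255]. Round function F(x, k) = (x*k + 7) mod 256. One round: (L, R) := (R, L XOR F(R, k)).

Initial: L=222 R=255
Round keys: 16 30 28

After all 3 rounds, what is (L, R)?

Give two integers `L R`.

Round 1 (k=16): L=255 R=41
Round 2 (k=30): L=41 R=42
Round 3 (k=28): L=42 R=182

Answer: 42 182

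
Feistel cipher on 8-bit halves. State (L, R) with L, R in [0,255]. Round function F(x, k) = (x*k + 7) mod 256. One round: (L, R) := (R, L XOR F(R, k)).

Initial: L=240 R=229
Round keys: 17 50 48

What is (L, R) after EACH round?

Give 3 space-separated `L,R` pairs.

Round 1 (k=17): L=229 R=204
Round 2 (k=50): L=204 R=58
Round 3 (k=48): L=58 R=43

Answer: 229,204 204,58 58,43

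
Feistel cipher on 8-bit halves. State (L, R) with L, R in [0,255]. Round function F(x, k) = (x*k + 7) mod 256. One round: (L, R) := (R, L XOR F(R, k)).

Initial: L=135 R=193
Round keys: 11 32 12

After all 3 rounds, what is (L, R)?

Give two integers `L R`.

Answer: 102 26

Derivation:
Round 1 (k=11): L=193 R=213
Round 2 (k=32): L=213 R=102
Round 3 (k=12): L=102 R=26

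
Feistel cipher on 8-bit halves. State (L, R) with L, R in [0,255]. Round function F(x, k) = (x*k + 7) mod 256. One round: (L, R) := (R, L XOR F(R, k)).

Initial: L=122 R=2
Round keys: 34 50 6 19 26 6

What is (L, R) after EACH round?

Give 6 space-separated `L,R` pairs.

Answer: 2,49 49,155 155,152 152,212 212,23 23,69

Derivation:
Round 1 (k=34): L=2 R=49
Round 2 (k=50): L=49 R=155
Round 3 (k=6): L=155 R=152
Round 4 (k=19): L=152 R=212
Round 5 (k=26): L=212 R=23
Round 6 (k=6): L=23 R=69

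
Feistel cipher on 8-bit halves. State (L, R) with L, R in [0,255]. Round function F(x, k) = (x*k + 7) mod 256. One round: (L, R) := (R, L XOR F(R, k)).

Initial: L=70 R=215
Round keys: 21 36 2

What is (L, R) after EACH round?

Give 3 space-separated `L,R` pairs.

Answer: 215,236 236,224 224,43

Derivation:
Round 1 (k=21): L=215 R=236
Round 2 (k=36): L=236 R=224
Round 3 (k=2): L=224 R=43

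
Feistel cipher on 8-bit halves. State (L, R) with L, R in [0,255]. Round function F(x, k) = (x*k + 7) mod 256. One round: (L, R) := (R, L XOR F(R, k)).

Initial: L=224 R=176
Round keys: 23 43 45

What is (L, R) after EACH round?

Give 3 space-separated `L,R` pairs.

Answer: 176,55 55,244 244,220

Derivation:
Round 1 (k=23): L=176 R=55
Round 2 (k=43): L=55 R=244
Round 3 (k=45): L=244 R=220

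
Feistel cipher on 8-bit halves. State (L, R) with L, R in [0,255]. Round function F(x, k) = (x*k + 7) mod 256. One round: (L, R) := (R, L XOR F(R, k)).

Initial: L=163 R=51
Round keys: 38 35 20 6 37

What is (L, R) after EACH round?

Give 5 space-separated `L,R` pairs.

Round 1 (k=38): L=51 R=58
Round 2 (k=35): L=58 R=198
Round 3 (k=20): L=198 R=69
Round 4 (k=6): L=69 R=99
Round 5 (k=37): L=99 R=19

Answer: 51,58 58,198 198,69 69,99 99,19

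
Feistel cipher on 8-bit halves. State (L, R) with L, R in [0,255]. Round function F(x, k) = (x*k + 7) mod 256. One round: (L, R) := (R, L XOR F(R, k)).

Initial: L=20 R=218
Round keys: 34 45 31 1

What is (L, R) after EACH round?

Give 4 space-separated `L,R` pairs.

Answer: 218,239 239,208 208,216 216,15

Derivation:
Round 1 (k=34): L=218 R=239
Round 2 (k=45): L=239 R=208
Round 3 (k=31): L=208 R=216
Round 4 (k=1): L=216 R=15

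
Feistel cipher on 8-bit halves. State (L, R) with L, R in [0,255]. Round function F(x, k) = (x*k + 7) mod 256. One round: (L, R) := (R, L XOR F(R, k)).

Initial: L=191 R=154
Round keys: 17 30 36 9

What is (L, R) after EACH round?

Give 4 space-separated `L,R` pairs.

Answer: 154,254 254,81 81,149 149,21

Derivation:
Round 1 (k=17): L=154 R=254
Round 2 (k=30): L=254 R=81
Round 3 (k=36): L=81 R=149
Round 4 (k=9): L=149 R=21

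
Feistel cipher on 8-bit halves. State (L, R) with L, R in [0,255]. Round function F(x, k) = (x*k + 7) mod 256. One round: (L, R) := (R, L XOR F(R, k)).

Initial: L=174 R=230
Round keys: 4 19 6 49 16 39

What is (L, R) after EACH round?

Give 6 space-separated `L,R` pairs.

Round 1 (k=4): L=230 R=49
Round 2 (k=19): L=49 R=76
Round 3 (k=6): L=76 R=254
Round 4 (k=49): L=254 R=233
Round 5 (k=16): L=233 R=105
Round 6 (k=39): L=105 R=239

Answer: 230,49 49,76 76,254 254,233 233,105 105,239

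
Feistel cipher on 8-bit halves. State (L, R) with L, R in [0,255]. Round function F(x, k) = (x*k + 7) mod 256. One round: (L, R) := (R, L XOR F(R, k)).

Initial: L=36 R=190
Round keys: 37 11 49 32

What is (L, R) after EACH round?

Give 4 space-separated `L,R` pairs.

Answer: 190,89 89,100 100,114 114,35

Derivation:
Round 1 (k=37): L=190 R=89
Round 2 (k=11): L=89 R=100
Round 3 (k=49): L=100 R=114
Round 4 (k=32): L=114 R=35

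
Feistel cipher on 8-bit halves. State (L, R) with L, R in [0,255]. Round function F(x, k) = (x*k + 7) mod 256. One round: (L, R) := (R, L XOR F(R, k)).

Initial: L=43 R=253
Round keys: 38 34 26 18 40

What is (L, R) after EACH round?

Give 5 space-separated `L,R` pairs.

Round 1 (k=38): L=253 R=190
Round 2 (k=34): L=190 R=190
Round 3 (k=26): L=190 R=237
Round 4 (k=18): L=237 R=15
Round 5 (k=40): L=15 R=178

Answer: 253,190 190,190 190,237 237,15 15,178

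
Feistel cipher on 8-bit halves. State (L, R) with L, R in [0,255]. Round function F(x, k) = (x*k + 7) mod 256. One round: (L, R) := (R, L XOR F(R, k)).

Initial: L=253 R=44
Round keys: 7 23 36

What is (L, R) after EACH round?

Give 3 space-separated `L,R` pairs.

Answer: 44,198 198,253 253,93

Derivation:
Round 1 (k=7): L=44 R=198
Round 2 (k=23): L=198 R=253
Round 3 (k=36): L=253 R=93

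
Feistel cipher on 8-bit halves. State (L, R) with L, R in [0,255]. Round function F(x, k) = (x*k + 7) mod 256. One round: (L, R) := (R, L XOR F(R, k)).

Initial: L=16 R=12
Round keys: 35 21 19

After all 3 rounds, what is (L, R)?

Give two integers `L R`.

Round 1 (k=35): L=12 R=187
Round 2 (k=21): L=187 R=82
Round 3 (k=19): L=82 R=166

Answer: 82 166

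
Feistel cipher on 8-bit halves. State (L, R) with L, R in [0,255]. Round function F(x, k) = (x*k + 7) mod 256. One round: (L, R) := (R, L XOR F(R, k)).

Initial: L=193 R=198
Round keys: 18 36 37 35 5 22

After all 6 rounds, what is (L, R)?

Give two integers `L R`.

Answer: 145 141

Derivation:
Round 1 (k=18): L=198 R=50
Round 2 (k=36): L=50 R=201
Round 3 (k=37): L=201 R=38
Round 4 (k=35): L=38 R=240
Round 5 (k=5): L=240 R=145
Round 6 (k=22): L=145 R=141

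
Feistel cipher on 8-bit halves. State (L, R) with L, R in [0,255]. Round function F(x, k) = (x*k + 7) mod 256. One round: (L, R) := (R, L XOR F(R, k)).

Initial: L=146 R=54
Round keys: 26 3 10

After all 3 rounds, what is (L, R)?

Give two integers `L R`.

Answer: 12 110

Derivation:
Round 1 (k=26): L=54 R=17
Round 2 (k=3): L=17 R=12
Round 3 (k=10): L=12 R=110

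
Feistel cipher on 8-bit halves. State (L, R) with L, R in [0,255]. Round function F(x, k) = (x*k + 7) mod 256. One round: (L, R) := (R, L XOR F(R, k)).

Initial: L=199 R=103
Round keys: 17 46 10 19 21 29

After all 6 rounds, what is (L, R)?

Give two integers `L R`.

Round 1 (k=17): L=103 R=25
Round 2 (k=46): L=25 R=226
Round 3 (k=10): L=226 R=194
Round 4 (k=19): L=194 R=143
Round 5 (k=21): L=143 R=0
Round 6 (k=29): L=0 R=136

Answer: 0 136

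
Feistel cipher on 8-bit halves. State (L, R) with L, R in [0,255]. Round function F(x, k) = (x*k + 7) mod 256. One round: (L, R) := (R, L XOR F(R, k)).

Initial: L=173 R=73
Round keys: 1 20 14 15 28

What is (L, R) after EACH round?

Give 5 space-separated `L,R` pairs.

Round 1 (k=1): L=73 R=253
Round 2 (k=20): L=253 R=130
Round 3 (k=14): L=130 R=222
Round 4 (k=15): L=222 R=139
Round 5 (k=28): L=139 R=229

Answer: 73,253 253,130 130,222 222,139 139,229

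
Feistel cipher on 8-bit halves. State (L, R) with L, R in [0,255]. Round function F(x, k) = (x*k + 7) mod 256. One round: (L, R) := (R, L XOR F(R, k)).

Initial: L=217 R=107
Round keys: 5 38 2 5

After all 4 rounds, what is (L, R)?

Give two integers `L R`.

Round 1 (k=5): L=107 R=199
Round 2 (k=38): L=199 R=250
Round 3 (k=2): L=250 R=60
Round 4 (k=5): L=60 R=201

Answer: 60 201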